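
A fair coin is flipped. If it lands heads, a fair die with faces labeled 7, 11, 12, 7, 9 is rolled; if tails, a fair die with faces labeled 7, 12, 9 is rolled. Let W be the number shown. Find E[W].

139/15

E[W | heads] = (7+11+12+7+9)/5 = 46/5.
E[W | tails] = (7+12+9)/3 = 28/3.
By the law of total expectation,
E[W] = (1/2)·(46/5) + (1/2)·(28/3) = 139/15.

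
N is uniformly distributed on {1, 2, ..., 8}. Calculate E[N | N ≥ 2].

5

Given N ≥ 2, N is equally likely to be any of {2, 3, 4, 5, 6, 7, 8}.
E[N | N ≥ 2] = (2 + 3 + 4 + 5 + 6 + 7 + 8) / 7 = 5.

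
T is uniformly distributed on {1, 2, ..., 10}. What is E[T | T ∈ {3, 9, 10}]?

P(T ∈ {3, 9, 10}) = 3/10.
Σ over the event: 3·1/10 + 9·1/10 + 10·1/10 = 11/5.
E[T | T ∈ {3, 9, 10}] = (11/5) / (3/10) = 22/3.

22/3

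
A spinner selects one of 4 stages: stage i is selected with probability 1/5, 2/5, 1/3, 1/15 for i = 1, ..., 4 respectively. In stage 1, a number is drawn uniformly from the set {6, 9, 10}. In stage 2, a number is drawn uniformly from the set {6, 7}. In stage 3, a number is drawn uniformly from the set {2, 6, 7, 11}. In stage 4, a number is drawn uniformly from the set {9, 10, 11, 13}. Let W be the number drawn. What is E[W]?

143/20

E[W | stage 1] = (6+9+10)/3 = 25/3.
E[W | stage 2] = (6+7)/2 = 13/2.
E[W | stage 3] = (2+6+7+11)/4 = 13/2.
E[W | stage 4] = (9+10+11+13)/4 = 43/4.
By the law of total expectation,
E[W] = (1/5)·(25/3) + (2/5)·(13/2) + (1/3)·(13/2) + (1/15)·(43/4) = 143/20.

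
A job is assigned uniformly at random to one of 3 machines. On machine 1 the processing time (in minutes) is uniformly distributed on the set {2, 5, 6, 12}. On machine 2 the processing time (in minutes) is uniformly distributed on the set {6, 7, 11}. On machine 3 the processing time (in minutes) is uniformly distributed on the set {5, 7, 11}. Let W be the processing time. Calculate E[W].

263/36

E[W | machine 1] = (2+5+6+12)/4 = 25/4.
E[W | machine 2] = (6+7+11)/3 = 8.
E[W | machine 3] = (5+7+11)/3 = 23/3.
E[W] = (1/3)·(25/4) + (1/3)·(8) + (1/3)·(23/3) = 263/36.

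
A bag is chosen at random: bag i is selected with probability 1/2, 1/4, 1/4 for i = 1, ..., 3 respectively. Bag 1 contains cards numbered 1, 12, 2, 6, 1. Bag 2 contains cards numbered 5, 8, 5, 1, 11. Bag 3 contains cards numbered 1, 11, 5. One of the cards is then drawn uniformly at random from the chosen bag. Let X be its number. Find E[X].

307/60

E[X | bag 1] = (1+12+2+6+1)/5 = 22/5.
E[X | bag 2] = (5+8+5+1+11)/5 = 6.
E[X | bag 3] = (1+11+5)/3 = 17/3.
By the law of total expectation,
E[X] = (1/2)·(22/5) + (1/4)·(6) + (1/4)·(17/3) = 307/60.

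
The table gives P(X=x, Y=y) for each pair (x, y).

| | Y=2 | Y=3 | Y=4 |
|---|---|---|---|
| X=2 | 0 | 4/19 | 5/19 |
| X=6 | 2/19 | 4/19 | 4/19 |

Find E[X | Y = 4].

34/9

P(Y = 4) = 9/19.
Σ X·P over the event = 2·(5/19) + 6·(4/19) = 34/19.
E[X | Y = 4] = (34/19) / (9/19) = 34/9.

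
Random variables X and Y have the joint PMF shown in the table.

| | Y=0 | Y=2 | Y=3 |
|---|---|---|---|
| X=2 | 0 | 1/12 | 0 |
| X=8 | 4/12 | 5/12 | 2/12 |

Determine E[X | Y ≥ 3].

8

P(Y ≥ 3) = 1/6.
Σ X·P over the event = 8·(2/12) = 4/3.
E[X | Y ≥ 3] = (4/3) / (1/6) = 8.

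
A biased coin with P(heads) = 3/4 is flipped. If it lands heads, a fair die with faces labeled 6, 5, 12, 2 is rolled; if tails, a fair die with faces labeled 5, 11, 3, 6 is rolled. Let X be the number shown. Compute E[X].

E[X | heads] = (6+5+12+2)/4 = 25/4.
E[X | tails] = (5+11+3+6)/4 = 25/4.
By the law of total expectation,
E[X] = (3/4)·(25/4) + (1/4)·(25/4) = 25/4.

25/4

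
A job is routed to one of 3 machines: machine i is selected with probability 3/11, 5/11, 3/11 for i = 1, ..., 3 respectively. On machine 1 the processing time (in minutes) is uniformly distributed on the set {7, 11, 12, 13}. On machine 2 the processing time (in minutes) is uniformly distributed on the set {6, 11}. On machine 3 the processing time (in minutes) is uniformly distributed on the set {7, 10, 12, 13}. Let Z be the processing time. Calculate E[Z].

E[Z | machine 1] = (7+11+12+13)/4 = 43/4.
E[Z | machine 2] = (6+11)/2 = 17/2.
E[Z | machine 3] = (7+10+12+13)/4 = 21/2.
E[Z] = (3/11)·(43/4) + (5/11)·(17/2) + (3/11)·(21/2) = 425/44.

425/44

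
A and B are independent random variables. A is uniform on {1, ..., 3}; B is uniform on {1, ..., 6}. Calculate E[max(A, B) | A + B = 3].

Outcomes with A + B = 3: (1,2), (2,1), each with probability 1/18.
E[max(A, B) | A + B = 3] = (2 + 2) / 2 = 2.

2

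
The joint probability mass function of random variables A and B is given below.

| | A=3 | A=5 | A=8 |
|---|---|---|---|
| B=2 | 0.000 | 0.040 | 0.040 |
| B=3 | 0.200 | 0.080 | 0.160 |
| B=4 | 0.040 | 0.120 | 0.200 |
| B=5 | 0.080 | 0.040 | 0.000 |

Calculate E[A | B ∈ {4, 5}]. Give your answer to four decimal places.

5.7500

P(B ∈ {4, 5}) = 0.480.
Σ A·P over the event = 3·(0.040) + 3·(0.080) + 5·(0.120) + 5·(0.040) + 8·(0.200) = 2.760.
E[A | B ∈ {4, 5}] = (2.760) / (0.480) = 5.7500.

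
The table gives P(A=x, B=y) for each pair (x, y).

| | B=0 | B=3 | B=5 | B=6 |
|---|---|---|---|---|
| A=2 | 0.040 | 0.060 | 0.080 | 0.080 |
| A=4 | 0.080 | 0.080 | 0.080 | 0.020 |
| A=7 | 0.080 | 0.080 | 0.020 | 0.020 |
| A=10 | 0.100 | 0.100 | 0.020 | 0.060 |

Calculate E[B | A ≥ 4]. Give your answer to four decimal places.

2.6757

P(A ≥ 4) = 0.740.
Summing B·P(A=x,B=y) over the conditioning event gives 1.980.
E[B | A ≥ 4] = (1.980) / (0.740) = 2.6757.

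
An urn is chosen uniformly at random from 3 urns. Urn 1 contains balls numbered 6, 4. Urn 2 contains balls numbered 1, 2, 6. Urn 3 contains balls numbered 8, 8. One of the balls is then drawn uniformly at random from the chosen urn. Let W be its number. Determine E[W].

16/3

E[W | urn 1] = (6+4)/2 = 5.
E[W | urn 2] = (1+2+6)/3 = 3.
E[W | urn 3] = (8+8)/2 = 8.
E[W] = (1/3)·(5) + (1/3)·(3) + (1/3)·(8) = 16/3.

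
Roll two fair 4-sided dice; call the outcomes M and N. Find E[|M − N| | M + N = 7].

Outcomes with M + N = 7: (3,4), (4,3), each with probability 1/16.
E[|M − N| | M + N = 7] = (1 + 1) / 2 = 1.

1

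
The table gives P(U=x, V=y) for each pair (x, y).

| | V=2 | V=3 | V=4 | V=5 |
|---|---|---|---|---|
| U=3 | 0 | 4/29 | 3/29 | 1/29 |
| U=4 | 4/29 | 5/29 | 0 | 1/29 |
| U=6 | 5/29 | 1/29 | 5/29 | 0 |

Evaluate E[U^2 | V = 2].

P(V = 2) = 9/29.
Σ U^2·P over the event = 16·(4/29) + 36·(5/29) = 244/29.
E[U^2 | V = 2] = (244/29) / (9/29) = 244/9.

244/9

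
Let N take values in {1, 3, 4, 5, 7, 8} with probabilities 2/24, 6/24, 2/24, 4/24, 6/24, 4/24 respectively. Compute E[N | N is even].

P(N is even) = 1/4.
Σ over the event: 4·1/12 + 8·1/6 = 5/3.
E[N | N is even] = (5/3) / (1/4) = 20/3.

20/3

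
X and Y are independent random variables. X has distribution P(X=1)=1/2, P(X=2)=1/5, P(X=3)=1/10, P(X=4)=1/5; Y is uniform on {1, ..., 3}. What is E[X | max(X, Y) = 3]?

P(max(X, Y) = 3) = 1/3.
Summing X·P(x,y) over outcomes with max(X, Y) = 3 gives 3/5.
E[X | max(X, Y) = 3] = (3/5) / (1/3) = 9/5.

9/5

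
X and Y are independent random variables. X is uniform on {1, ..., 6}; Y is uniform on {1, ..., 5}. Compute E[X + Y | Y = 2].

P(Y = 2) = 1/5.
Summing (X+Y)·P(x,y) over outcomes with Y = 2 gives 11/10.
E[X + Y | Y = 2] = (11/10) / (1/5) = 11/2.

11/2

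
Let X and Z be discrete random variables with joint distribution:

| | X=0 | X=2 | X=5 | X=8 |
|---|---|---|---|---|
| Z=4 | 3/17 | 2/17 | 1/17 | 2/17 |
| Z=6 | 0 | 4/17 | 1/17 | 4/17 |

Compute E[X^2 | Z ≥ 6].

33

P(Z ≥ 6) = 9/17.
Σ X^2·P over the event = 4·(4/17) + 25·(1/17) + 64·(4/17) = 297/17.
E[X^2 | Z ≥ 6] = (297/17) / (9/17) = 33.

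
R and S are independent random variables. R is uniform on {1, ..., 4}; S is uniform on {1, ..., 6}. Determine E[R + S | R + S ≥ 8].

Outcomes with R + S ≥ 8: (2,6), (3,5), (3,6), (4,4), (4,5), (4,6), each with probability 1/24.
E[R + S | R + S ≥ 8] = (8 + 8 + 9 + 8 + 9 + 10) / 6 = 26/3.

26/3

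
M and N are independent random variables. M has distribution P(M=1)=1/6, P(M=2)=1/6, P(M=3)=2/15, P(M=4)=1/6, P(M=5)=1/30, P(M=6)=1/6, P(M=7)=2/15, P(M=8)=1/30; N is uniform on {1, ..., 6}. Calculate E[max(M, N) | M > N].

P(M > N) = 29/60.
Summing max(M,N)·P(x,y) over outcomes with M > N gives 8/3.
E[max(M, N) | M > N] = (8/3) / (29/60) = 160/29.

160/29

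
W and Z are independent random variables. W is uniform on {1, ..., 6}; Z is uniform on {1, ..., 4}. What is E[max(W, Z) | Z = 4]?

Outcomes with Z = 4: (1,4), (2,4), (3,4), (4,4), (5,4), (6,4), each with probability 1/24.
E[max(W, Z) | Z = 4] = (4 + 4 + 4 + 4 + 5 + 6) / 6 = 9/2.

9/2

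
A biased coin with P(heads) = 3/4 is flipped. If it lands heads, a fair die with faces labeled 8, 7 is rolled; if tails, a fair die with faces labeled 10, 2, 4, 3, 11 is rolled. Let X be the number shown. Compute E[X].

57/8

E[X | heads] = (8+7)/2 = 15/2.
E[X | tails] = (10+2+4+3+11)/5 = 6.
By the law of total expectation,
E[X] = (3/4)·(15/2) + (1/4)·(6) = 57/8.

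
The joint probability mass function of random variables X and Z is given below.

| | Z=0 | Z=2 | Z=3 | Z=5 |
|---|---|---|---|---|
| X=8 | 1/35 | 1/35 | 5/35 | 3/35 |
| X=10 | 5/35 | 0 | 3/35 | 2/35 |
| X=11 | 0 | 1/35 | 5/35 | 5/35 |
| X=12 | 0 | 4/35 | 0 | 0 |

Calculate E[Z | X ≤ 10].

51/20

P(X ≤ 10) = 4/7.
Σ Z·P over the event = 0·(1/35) + 2·(1/35) + 3·(5/35) + 5·(3/35) + 0·(5/35) + 3·(3/35) + 5·(2/35) = 51/35.
E[Z | X ≤ 10] = (51/35) / (4/7) = 51/20.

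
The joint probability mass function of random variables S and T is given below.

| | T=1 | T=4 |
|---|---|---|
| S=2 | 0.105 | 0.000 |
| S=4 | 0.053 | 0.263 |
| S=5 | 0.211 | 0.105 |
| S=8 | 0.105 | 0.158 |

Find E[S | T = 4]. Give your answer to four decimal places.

5.4011

P(T = 4) = 0.526.
Summing S·P(S=x,T=y) over the conditioning event gives 2.841.
E[S | T = 4] = (2.841) / (0.526) = 5.4011.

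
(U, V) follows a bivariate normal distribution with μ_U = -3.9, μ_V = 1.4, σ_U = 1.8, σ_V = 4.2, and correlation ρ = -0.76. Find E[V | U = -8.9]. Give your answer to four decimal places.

10.2667

For a bivariate normal, E[V | U=x] = μ_V + ρ·(σ_V/σ_U)·(x − μ_U).
E[V | U=-8.9] = 1.4 + (-0.76)·(4.2/1.8)·(-8.9 − (-3.9)) = 1.4 + (-1.77333)·(-5) = 10.2667.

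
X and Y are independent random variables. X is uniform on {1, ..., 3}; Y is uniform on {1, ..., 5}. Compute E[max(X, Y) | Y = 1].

P(Y = 1) = 1/5.
Summing max(X,Y)·P(x,y) over outcomes with Y = 1 gives 2/5.
E[max(X, Y) | Y = 1] = (2/5) / (1/5) = 2.

2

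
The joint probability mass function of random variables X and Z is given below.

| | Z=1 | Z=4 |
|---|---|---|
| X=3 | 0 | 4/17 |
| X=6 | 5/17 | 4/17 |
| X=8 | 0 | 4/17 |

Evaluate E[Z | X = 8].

P(X = 8) = 4/17.
Σ Z·P over the event = 4·(4/17) = 16/17.
E[Z | X = 8] = (16/17) / (4/17) = 4.

4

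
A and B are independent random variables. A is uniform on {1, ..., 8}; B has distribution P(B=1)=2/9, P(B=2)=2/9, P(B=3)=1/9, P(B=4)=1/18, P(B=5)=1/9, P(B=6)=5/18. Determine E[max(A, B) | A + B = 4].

13/5

P(A + B = 4) = 5/72.
Summing max(A,B)·P(x,y) over outcomes with A + B = 4 gives 13/72.
E[max(A, B) | A + B = 4] = (13/72) / (5/72) = 13/5.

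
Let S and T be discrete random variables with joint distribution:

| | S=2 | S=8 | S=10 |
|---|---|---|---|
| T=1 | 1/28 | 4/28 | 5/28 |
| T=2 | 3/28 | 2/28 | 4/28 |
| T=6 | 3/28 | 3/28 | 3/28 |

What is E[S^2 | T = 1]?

P(T = 1) = 5/14.
Σ S^2·P over the event = 4·(1/28) + 64·(4/28) + 100·(5/28) = 190/7.
E[S^2 | T = 1] = (190/7) / (5/14) = 76.

76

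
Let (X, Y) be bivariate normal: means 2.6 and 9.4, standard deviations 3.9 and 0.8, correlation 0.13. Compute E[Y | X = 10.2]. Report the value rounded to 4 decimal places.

9.6027

E[Y | X=x] = μ_Y + ρ(σ_Y/σ_X)(x − μ_X) for jointly normal variables.
E[Y | X=10.2] = 9.4 + (0.13)·(0.8/3.9)·(10.2 − (2.6)) = 9.4 + (0.026667)·(7.6) = 9.6027.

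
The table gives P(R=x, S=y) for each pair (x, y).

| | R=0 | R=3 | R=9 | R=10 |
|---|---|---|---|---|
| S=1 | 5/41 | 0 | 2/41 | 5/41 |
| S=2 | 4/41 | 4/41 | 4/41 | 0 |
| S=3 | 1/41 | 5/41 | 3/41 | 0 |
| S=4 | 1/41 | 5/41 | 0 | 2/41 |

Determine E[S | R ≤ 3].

63/25

P(R ≤ 3) = 25/41.
Σ S·P over the event = 1·(5/41) + 2·(4/41) + 3·(1/41) + 4·(1/41) + 2·(4/41) + 3·(5/41) + 4·(5/41) = 63/41.
E[S | R ≤ 3] = (63/41) / (25/41) = 63/25.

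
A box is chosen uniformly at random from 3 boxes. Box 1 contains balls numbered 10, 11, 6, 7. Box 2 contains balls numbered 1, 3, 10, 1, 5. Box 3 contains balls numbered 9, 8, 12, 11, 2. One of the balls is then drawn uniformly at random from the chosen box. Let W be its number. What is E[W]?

E[W | box 1] = (10+11+6+7)/4 = 17/2.
E[W | box 2] = (1+3+10+1+5)/5 = 4.
E[W | box 3] = (9+8+12+11+2)/5 = 42/5.
By the law of total expectation,
E[W] = (1/3)·(17/2) + (1/3)·(4) + (1/3)·(42/5) = 209/30.

209/30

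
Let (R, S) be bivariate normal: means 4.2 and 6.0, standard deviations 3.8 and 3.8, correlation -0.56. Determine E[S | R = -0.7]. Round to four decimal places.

8.7440

For a bivariate normal, E[S | R=x] = μ_S + ρ·(σ_S/σ_R)·(x − μ_R).
E[S | R=-0.7] = 6.0 + (-0.56)·(3.8/3.8)·(-0.7 − (4.2)) = 6.0 + (-0.56)·(-4.9) = 8.7440.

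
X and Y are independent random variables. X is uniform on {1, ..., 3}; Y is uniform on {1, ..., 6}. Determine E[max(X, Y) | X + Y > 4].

P(X + Y > 4) = 2/3.
Summing max(X,Y)·P(x,y) over outcomes with X + Y > 4 gives 3.
E[max(X, Y) | X + Y > 4] = (3) / (2/3) = 9/2.

9/2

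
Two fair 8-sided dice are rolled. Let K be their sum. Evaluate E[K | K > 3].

P(K > 3) = 61/64.
E[K | K > 3] = (71/8) / (61/64) = 568/61.

568/61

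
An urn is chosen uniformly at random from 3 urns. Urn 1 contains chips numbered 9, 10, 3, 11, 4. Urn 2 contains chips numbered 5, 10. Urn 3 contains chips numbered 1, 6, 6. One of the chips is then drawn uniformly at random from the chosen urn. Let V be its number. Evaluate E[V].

E[V | urn 1] = (9+10+3+11+4)/5 = 37/5.
E[V | urn 2] = (5+10)/2 = 15/2.
E[V | urn 3] = (1+6+6)/3 = 13/3.
By the law of total expectation,
E[V] = (1/3)·(37/5) + (1/3)·(15/2) + (1/3)·(13/3) = 577/90.

577/90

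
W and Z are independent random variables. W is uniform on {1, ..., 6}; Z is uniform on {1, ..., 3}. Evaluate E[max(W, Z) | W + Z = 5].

Outcomes with W + Z = 5: (2,3), (3,2), (4,1), each with probability 1/18.
E[max(W, Z) | W + Z = 5] = (3 + 3 + 4) / 3 = 10/3.

10/3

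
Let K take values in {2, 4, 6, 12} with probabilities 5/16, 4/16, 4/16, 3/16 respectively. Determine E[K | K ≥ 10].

P(K ≥ 10) = 3/16.
Σ over the event: 12·3/16 = 9/4.
E[K | K ≥ 10] = (9/4) / (3/16) = 12.

12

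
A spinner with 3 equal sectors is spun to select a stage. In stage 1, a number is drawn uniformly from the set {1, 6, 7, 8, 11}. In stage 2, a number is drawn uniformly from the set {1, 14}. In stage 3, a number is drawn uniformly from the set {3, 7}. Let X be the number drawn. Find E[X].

191/30

E[X | stage 1] = (1+6+7+8+11)/5 = 33/5.
E[X | stage 2] = (1+14)/2 = 15/2.
E[X | stage 3] = (3+7)/2 = 5.
E[X] = (1/3)·(33/5) + (1/3)·(15/2) + (1/3)·(5) = 191/30.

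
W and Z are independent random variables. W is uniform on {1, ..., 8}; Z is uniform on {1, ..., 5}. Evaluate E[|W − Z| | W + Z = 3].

Outcomes with W + Z = 3: (1,2), (2,1), each with probability 1/40.
E[|W − Z| | W + Z = 3] = (1 + 1) / 2 = 1.

1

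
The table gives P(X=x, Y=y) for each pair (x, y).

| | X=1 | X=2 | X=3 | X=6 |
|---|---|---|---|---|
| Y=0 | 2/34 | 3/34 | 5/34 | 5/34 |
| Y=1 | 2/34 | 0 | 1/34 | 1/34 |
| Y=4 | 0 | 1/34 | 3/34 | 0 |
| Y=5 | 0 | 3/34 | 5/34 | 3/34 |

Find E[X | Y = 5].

P(Y = 5) = 11/34.
Σ X·P over the event = 2·(3/34) + 3·(5/34) + 6·(3/34) = 39/34.
E[X | Y = 5] = (39/34) / (11/34) = 39/11.

39/11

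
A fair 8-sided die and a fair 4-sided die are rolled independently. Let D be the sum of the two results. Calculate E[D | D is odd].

7

P(D is odd) = 1/2.
Σ over the event: 3·1/16 + 5·1/8 + 7·1/8 + 9·1/8 + 11·1/16 = 7/2.
E[D | D is odd] = (7/2) / (1/2) = 7.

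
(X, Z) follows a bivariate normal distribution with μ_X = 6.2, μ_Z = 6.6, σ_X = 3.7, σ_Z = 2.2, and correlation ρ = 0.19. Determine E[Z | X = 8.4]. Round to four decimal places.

For a bivariate normal, E[Z | X=x] = μ_Z + ρ·(σ_Z/σ_X)·(x − μ_X).
E[Z | X=8.4] = 6.6 + (0.19)·(2.2/3.7)·(8.4 − (6.2)) = 6.6 + (0.11297)·(2.2) = 6.8485.

6.8485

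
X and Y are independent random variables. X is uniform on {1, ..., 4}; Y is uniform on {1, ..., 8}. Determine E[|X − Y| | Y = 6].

Outcomes with Y = 6: (1,6), (2,6), (3,6), (4,6), each with probability 1/32.
E[|X − Y| | Y = 6] = (5 + 4 + 3 + 2) / 4 = 7/2.

7/2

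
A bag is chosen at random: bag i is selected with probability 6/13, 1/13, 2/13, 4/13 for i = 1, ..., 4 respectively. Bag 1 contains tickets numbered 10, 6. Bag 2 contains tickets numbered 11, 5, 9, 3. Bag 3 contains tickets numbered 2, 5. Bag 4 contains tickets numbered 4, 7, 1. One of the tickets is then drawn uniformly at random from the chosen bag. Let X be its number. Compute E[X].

E[X | bag 1] = (10+6)/2 = 8.
E[X | bag 2] = (11+5+9+3)/4 = 7.
E[X | bag 3] = (2+5)/2 = 7/2.
E[X | bag 4] = (4+7+1)/3 = 4.
E[X] = (6/13)·(8) + (1/13)·(7) + (2/13)·(7/2) + (4/13)·(4) = 6.

6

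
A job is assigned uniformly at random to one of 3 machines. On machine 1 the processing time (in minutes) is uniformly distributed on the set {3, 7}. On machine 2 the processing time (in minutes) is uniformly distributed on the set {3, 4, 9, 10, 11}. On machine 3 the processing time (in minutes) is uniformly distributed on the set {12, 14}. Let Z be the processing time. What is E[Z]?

127/15

E[Z | machine 1] = (3+7)/2 = 5.
E[Z | machine 2] = (3+4+9+10+11)/5 = 37/5.
E[Z | machine 3] = (12+14)/2 = 13.
By the law of total expectation,
E[Z] = (1/3)·(5) + (1/3)·(37/5) + (1/3)·(13) = 127/15.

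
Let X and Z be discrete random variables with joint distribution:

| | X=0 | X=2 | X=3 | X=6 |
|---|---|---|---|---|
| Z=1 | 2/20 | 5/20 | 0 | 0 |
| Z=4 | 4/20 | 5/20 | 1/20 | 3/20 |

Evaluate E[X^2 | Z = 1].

P(Z = 1) = 7/20.
Σ X^2·P over the event = 0·(2/20) + 4·(5/20) = 1.
E[X^2 | Z = 1] = (1) / (7/20) = 20/7.

20/7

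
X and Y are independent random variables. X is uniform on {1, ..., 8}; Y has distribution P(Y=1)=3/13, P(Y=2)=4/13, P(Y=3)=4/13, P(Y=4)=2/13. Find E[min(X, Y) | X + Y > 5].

87/35

P(X + Y > 5) = 35/52.
Summing min(X,Y)·P(x,y) over outcomes with X + Y > 5 gives 87/52.
E[min(X, Y) | X + Y > 5] = (87/52) / (35/52) = 87/35.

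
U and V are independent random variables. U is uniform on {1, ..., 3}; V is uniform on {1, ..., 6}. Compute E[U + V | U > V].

Outcomes with U > V: (2,1), (3,1), (3,2), each with probability 1/18.
E[U + V | U > V] = (3 + 4 + 5) / 3 = 4.

4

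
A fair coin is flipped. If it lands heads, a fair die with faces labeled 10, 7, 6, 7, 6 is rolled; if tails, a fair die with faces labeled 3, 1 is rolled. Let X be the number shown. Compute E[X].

E[X | heads] = (10+7+6+7+6)/5 = 36/5.
E[X | tails] = (3+1)/2 = 2.
E[X] = (1/2)·(36/5) + (1/2)·(2) = 23/5.

23/5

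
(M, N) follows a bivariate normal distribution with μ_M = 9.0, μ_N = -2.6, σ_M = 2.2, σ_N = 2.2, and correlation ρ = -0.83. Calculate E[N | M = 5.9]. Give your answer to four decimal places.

The regression of N on M has slope ρ·σ_N/σ_M and passes through (μ_M, μ_N).
E[N | M=5.9] = -2.6 + (-0.83)·(2.2/2.2)·(5.9 − (9.0)) = -2.6 + (-0.83)·(-3.1) = -0.0270.

-0.0270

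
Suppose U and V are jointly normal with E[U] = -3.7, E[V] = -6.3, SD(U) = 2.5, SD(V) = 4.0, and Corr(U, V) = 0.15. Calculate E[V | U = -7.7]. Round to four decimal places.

The regression of V on U has slope ρ·σ_V/σ_U and passes through (μ_U, μ_V).
E[V | U=-7.7] = -6.3 + (0.15)·(4.0/2.5)·(-7.7 − (-3.7)) = -6.3 + (0.24)·(-4) = -7.2600.

-7.2600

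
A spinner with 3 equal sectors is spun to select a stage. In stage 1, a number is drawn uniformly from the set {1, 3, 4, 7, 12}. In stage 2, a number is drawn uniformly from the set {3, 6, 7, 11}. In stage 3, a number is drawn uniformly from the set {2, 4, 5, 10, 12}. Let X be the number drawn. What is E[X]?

25/4

E[X | stage 1] = (1+3+4+7+12)/5 = 27/5.
E[X | stage 2] = (3+6+7+11)/4 = 27/4.
E[X | stage 3] = (2+4+5+10+12)/5 = 33/5.
E[X] = (1/3)·(27/5) + (1/3)·(27/4) + (1/3)·(33/5) = 25/4.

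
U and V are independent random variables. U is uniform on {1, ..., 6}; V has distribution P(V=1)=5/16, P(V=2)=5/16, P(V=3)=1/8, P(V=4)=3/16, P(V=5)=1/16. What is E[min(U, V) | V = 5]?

10/3

P(V = 5) = 1/16.
Summing min(U,V)·P(x,y) over outcomes with V = 5 gives 5/24.
E[min(U, V) | V = 5] = (5/24) / (1/16) = 10/3.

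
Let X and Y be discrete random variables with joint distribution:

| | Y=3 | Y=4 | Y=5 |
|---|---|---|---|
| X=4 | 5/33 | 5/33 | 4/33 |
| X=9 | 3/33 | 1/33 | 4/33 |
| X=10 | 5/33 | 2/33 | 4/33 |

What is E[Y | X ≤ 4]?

P(X ≤ 4) = 14/33.
Σ Y·P over the event = 3·(5/33) + 4·(5/33) + 5·(4/33) = 5/3.
E[Y | X ≤ 4] = (5/3) / (14/33) = 55/14.

55/14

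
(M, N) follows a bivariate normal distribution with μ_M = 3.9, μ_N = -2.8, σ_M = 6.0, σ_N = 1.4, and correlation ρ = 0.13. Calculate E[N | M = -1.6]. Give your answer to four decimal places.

-2.9668

For a bivariate normal, E[N | M=x] = μ_N + ρ·(σ_N/σ_M)·(x − μ_M).
E[N | M=-1.6] = -2.8 + (0.13)·(1.4/6.0)·(-1.6 − (3.9)) = -2.8 + (0.030333)·(-5.5) = -2.9668.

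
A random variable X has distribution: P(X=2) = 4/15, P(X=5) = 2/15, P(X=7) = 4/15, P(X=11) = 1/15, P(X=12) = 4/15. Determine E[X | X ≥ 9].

P(X ≥ 9) = 1/3.
Σ over the event: 11·1/15 + 12·4/15 = 59/15.
E[X | X ≥ 9] = (59/15) / (1/3) = 59/5.

59/5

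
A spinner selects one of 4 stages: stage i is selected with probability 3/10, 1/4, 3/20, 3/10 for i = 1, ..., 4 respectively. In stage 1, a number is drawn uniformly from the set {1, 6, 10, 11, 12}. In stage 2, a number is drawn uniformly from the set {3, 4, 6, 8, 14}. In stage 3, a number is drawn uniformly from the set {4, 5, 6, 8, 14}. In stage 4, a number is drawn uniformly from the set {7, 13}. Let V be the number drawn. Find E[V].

E[V | stage 1] = (1+6+10+11+12)/5 = 8.
E[V | stage 2] = (3+4+6+8+14)/5 = 7.
E[V | stage 3] = (4+5+6+8+14)/5 = 37/5.
E[V | stage 4] = (7+13)/2 = 10.
E[V] = (3/10)·(8) + (1/4)·(7) + (3/20)·(37/5) + (3/10)·(10) = 413/50.

413/50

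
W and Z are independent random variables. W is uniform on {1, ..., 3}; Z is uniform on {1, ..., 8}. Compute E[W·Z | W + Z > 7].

Outcomes with W + Z > 7: (1,7), (1,8), (2,6), (2,7), (2,8), (3,5), (3,6), (3,7), (3,8), each with probability 1/24.
E[W·Z | W + Z > 7] = (7 + 8 + 12 + 14 + 16 + 15 + 18 + 21 + 24) / 9 = 15.

15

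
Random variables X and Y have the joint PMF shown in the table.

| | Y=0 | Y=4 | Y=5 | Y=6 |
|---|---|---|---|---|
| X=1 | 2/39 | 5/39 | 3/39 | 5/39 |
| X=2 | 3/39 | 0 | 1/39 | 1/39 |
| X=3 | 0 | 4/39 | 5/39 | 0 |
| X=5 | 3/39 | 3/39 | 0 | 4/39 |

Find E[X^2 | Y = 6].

109/10

P(Y = 6) = 10/39.
Σ X^2·P over the event = 1·(5/39) + 4·(1/39) + 25·(4/39) = 109/39.
E[X^2 | Y = 6] = (109/39) / (10/39) = 109/10.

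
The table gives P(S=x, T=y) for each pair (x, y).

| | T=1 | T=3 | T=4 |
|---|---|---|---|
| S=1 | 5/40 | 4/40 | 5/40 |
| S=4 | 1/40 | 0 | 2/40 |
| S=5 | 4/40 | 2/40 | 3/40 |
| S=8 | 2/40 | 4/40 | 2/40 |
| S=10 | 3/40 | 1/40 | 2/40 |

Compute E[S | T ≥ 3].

24/5

P(T ≥ 3) = 5/8.
Summing S·P(S=x,T=y) over the conditioning event gives 3.
E[S | T ≥ 3] = (3) / (5/8) = 24/5.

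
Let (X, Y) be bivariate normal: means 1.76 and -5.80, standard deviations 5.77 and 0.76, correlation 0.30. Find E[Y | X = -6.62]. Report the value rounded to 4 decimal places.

-6.1311

E[Y | X=x] = μ_Y + ρ(σ_Y/σ_X)(x − μ_X) for jointly normal variables.
E[Y | X=-6.62] = -5.80 + (0.30)·(0.76/5.77)·(-6.62 − (1.76)) = -5.80 + (0.039515)·(-8.38) = -6.1311.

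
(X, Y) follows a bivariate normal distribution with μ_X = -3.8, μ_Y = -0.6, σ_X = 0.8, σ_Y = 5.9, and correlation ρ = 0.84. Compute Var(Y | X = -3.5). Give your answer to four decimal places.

Var(Y | X=x) = (1 − ρ²)·σ_Y².
Var(Y | X=-3.5) = (5.9)²·(1 − (0.84)²) = 34.81·0.2944 = 10.2481.

10.2481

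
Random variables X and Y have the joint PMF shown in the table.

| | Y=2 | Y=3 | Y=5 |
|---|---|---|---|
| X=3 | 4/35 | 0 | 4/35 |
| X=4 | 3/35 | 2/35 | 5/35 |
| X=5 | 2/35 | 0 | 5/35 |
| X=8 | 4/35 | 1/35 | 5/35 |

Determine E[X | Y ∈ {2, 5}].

P(Y ∈ {2, 5}) = 32/35.
Σ X·P over the event = 3·(4/35) + 3·(4/35) + 4·(3/35) + 4·(5/35) + 5·(2/35) + 5·(5/35) + 8·(4/35) + 8·(5/35) = 163/35.
E[X | Y ∈ {2, 5}] = (163/35) / (32/35) = 163/32.

163/32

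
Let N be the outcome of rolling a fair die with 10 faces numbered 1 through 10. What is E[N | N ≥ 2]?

Given N ≥ 2, N is equally likely to be any of {2, 3, 4, 5, 6, 7, 8, 9, 10}.
E[N | N ≥ 2] = (2 + 3 + 4 + 5 + 6 + 7 + 8 + 9 + 10) / 9 = 6.

6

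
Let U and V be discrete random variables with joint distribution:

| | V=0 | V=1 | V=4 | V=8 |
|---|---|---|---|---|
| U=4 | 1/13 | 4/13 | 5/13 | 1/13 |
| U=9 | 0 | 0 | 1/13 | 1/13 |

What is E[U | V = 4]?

29/6

P(V = 4) = 6/13.
Σ U·P over the event = 4·(5/13) + 9·(1/13) = 29/13.
E[U | V = 4] = (29/13) / (6/13) = 29/6.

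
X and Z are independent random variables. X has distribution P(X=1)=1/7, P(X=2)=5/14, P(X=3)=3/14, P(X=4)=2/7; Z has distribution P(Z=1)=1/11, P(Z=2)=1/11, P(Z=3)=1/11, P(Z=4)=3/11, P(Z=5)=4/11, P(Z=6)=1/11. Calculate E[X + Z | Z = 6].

P(Z = 6) = 1/11.
Summing (X+Z)·P(x,y) over outcomes with Z = 6 gives 11/14.
E[X + Z | Z = 6] = (11/14) / (1/11) = 121/14.

121/14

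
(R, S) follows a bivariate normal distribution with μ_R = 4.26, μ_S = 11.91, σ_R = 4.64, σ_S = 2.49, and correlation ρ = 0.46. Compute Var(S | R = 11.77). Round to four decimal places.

4.8882

Var(S | R=x) = (1 − ρ²)·σ_S².
Var(S | R=11.77) = (2.49)²·(1 − (0.46)²) = 6.2001·0.7884 = 4.8882.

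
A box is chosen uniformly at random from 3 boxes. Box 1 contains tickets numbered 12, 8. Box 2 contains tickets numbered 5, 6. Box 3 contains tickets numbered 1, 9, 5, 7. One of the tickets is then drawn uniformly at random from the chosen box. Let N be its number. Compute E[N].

7

E[N | box 1] = (12+8)/2 = 10.
E[N | box 2] = (5+6)/2 = 11/2.
E[N | box 3] = (1+9+5+7)/4 = 11/2.
By the law of total expectation,
E[N] = (1/3)·(10) + (1/3)·(11/2) + (1/3)·(11/2) = 7.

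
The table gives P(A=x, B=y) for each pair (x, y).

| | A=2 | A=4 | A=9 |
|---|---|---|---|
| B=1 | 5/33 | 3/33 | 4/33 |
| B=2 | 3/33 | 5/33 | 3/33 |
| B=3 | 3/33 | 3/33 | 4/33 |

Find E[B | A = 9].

P(A = 9) = 1/3.
Summing B·P(A=x,B=y) over the conditioning event gives 2/3.
E[B | A = 9] = (2/3) / (1/3) = 2.

2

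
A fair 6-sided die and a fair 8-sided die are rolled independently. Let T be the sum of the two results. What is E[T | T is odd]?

P(T is odd) = 1/2.
Σ over the event: 3·1/24 + 5·1/12 + 7·1/8 + 9·1/8 + 11·1/12 + 13·1/24 = 4.
E[T | T is odd] = (4) / (1/2) = 8.

8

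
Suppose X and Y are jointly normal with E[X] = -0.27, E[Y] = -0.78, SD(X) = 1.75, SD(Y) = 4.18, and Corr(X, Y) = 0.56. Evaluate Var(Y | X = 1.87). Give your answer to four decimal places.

The conditional variance in a bivariate normal is σ_Y²(1 − ρ²), independent of x.
Var(Y | X=1.87) = (4.18)²·(1 − (0.56)²) = 17.4724·0.6864 = 11.9931.

11.9931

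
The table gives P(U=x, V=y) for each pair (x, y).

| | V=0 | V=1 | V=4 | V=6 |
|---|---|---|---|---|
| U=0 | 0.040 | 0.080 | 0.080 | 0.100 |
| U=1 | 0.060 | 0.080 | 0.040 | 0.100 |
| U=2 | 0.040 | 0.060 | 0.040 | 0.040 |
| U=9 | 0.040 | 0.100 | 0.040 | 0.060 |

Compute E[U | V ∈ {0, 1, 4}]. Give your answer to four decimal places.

P(V ∈ {0, 1, 4}) = 0.700.
Summing U·P(U=x,V=y) over the conditioning event gives 2.080.
E[U | V ∈ {0, 1, 4}] = (2.080) / (0.700) = 2.9714.

2.9714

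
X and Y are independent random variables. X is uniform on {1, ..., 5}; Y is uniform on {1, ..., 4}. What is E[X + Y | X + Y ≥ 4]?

P(X + Y ≥ 4) = 17/20.
Summing (X+Y)·P(x,y) over outcomes with X + Y ≥ 4 gives 51/10.
E[X + Y | X + Y ≥ 4] = (51/10) / (17/20) = 6.

6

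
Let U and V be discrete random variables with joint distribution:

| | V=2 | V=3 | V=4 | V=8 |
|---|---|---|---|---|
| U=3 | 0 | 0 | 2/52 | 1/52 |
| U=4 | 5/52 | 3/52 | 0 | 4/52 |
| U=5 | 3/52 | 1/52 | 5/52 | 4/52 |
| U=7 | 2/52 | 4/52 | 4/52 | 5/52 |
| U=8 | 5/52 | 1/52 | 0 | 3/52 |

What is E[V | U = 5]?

61/13

P(U = 5) = 1/4.
Σ V·P over the event = 2·(3/52) + 3·(1/52) + 4·(5/52) + 8·(4/52) = 61/52.
E[V | U = 5] = (61/52) / (1/4) = 61/13.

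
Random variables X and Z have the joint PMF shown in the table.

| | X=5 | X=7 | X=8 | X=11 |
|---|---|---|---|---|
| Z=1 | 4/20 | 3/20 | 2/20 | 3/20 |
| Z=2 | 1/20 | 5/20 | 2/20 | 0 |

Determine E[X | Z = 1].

P(Z = 1) = 3/5.
Σ X·P over the event = 5·(4/20) + 7·(3/20) + 8·(2/20) + 11·(3/20) = 9/2.
E[X | Z = 1] = (9/2) / (3/5) = 15/2.

15/2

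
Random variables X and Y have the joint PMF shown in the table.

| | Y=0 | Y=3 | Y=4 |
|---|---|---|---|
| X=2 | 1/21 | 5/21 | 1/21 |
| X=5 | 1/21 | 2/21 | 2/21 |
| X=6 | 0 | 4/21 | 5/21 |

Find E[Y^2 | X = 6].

P(X = 6) = 3/7.
Summing Y^2·P(X=x,Y=y) over the conditioning event gives 116/21.
E[Y^2 | X = 6] = (116/21) / (3/7) = 116/9.

116/9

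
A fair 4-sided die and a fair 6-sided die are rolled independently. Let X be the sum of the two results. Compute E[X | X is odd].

P(X is odd) = 1/2.
Σ over the event: 3·1/12 + 5·1/6 + 7·1/6 + 9·1/12 = 3.
E[X | X is odd] = (3) / (1/2) = 6.

6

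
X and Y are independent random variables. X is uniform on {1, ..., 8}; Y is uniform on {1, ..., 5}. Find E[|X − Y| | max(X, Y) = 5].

P(max(X, Y) = 5) = 9/40.
Summing |X−Y|·P(x,y) over outcomes with max(X, Y) = 5 gives 1/2.
E[|X − Y| | max(X, Y) = 5] = (1/2) / (9/40) = 20/9.

20/9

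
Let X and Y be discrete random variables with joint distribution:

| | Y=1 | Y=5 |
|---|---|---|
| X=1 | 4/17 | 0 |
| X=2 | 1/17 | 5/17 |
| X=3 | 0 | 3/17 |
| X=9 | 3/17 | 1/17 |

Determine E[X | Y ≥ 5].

28/9

P(Y ≥ 5) = 9/17.
Σ X·P over the event = 2·(5/17) + 3·(3/17) + 9·(1/17) = 28/17.
E[X | Y ≥ 5] = (28/17) / (9/17) = 28/9.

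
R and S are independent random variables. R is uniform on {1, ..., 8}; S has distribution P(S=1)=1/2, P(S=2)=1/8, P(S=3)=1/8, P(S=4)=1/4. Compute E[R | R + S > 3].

5

P(R + S > 3) = 55/64.
Summing R·P(x,y) over outcomes with R + S > 3 gives 275/64.
E[R | R + S > 3] = (275/64) / (55/64) = 5.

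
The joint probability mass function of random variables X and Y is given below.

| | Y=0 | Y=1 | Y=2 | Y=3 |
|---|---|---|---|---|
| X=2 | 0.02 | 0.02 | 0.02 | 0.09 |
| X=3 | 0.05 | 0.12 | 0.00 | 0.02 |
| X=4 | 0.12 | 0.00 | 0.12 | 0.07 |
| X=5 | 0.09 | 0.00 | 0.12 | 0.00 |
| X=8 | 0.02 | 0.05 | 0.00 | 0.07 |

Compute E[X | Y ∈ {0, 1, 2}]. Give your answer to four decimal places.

4.2667

P(Y ∈ {0, 1, 2}) = 0.75.
Summing X·P(X=x,Y=y) over the conditioning event gives 3.20.
E[X | Y ∈ {0, 1, 2}] = (3.20) / (0.75) = 4.2667.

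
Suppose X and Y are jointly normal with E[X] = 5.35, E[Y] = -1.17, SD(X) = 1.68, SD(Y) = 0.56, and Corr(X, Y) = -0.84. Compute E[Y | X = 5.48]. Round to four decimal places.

The regression of Y on X has slope ρ·σ_Y/σ_X and passes through (μ_X, μ_Y).
E[Y | X=5.48] = -1.17 + (-0.84)·(0.56/1.68)·(5.48 − (5.35)) = -1.17 + (-0.28)·(0.13) = -1.2064.

-1.2064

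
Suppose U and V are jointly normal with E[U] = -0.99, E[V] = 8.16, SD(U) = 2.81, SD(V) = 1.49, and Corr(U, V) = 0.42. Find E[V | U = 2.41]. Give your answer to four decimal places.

8.9172

The regression of V on U has slope ρ·σ_V/σ_U and passes through (μ_U, μ_V).
E[V | U=2.41] = 8.16 + (0.42)·(1.49/2.81)·(2.41 − (-0.99)) = 8.16 + (0.2227)·(3.4) = 8.9172.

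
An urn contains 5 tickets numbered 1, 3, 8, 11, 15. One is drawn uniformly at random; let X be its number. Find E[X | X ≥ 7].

P(X ≥ 7) = 3/5.
Σ over the event: 8·1/5 + 11·1/5 + 15·1/5 = 34/5.
E[X | X ≥ 7] = (34/5) / (3/5) = 34/3.

34/3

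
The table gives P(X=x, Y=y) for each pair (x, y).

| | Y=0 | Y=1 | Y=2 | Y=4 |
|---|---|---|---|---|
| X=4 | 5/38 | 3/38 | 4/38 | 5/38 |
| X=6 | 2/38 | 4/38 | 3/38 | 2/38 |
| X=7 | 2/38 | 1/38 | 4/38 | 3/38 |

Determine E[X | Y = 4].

P(Y = 4) = 5/19.
Σ X·P over the event = 4·(5/38) + 6·(2/38) + 7·(3/38) = 53/38.
E[X | Y = 4] = (53/38) / (5/19) = 53/10.

53/10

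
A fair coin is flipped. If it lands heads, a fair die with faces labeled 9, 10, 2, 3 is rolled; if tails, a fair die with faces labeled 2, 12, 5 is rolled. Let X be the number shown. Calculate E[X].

37/6

E[X | heads] = (9+10+2+3)/4 = 6.
E[X | tails] = (2+12+5)/3 = 19/3.
E[X] = (1/2)·(6) + (1/2)·(19/3) = 37/6.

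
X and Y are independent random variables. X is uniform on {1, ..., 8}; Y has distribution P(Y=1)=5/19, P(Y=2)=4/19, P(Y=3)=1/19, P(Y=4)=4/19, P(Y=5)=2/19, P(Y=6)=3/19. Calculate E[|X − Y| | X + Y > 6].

299/98

P(X + Y > 6) = 49/76.
Summing |X−Y|·P(x,y) over outcomes with X + Y > 6 gives 299/152.
E[|X − Y| | X + Y > 6] = (299/152) / (49/76) = 299/98.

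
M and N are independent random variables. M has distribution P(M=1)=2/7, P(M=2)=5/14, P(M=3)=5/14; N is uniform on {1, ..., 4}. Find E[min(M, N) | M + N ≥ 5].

64/29

P(M + N ≥ 5) = 29/56.
Summing min(M,N)·P(x,y) over outcomes with M + N ≥ 5 gives 8/7.
E[min(M, N) | M + N ≥ 5] = (8/7) / (29/56) = 64/29.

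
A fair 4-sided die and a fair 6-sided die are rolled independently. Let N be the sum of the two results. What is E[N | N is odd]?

P(N is odd) = 1/2.
Σ over the event: 3·1/12 + 5·1/6 + 7·1/6 + 9·1/12 = 3.
E[N | N is odd] = (3) / (1/2) = 6.

6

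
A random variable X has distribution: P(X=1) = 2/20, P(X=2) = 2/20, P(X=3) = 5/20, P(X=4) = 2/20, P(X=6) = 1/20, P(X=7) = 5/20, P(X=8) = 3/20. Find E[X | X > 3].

73/11

P(X > 3) = 11/20.
Σ over the event: 4·1/10 + 6·1/20 + 7·1/4 + 8·3/20 = 73/20.
E[X | X > 3] = (73/20) / (11/20) = 73/11.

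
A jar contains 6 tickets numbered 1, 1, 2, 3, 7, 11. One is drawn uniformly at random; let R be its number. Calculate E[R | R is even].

2

P(R is even) = 1/6.
Σ over the event: 2·1/6 = 1/3.
E[R | R is even] = (1/3) / (1/6) = 2.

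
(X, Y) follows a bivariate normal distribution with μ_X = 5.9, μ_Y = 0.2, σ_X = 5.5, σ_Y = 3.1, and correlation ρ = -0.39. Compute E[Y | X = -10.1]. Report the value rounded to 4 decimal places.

The regression of Y on X has slope ρ·σ_Y/σ_X and passes through (μ_X, μ_Y).
E[Y | X=-10.1] = 0.2 + (-0.39)·(3.1/5.5)·(-10.1 − (5.9)) = 0.2 + (-0.21982)·(-16) = 3.7171.

3.7171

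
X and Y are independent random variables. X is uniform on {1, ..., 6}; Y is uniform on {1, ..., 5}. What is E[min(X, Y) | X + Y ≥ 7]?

P(X + Y ≥ 7) = 1/2.
Summing min(X,Y)·P(x,y) over outcomes with X + Y ≥ 7 gives 8/5.
E[min(X, Y) | X + Y ≥ 7] = (8/5) / (1/2) = 16/5.

16/5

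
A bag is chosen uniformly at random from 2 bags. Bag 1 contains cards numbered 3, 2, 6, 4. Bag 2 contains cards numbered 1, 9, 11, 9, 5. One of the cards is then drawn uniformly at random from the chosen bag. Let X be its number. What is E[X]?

E[X | bag 1] = (3+2+6+4)/4 = 15/4.
E[X | bag 2] = (1+9+11+9+5)/5 = 7.
By the law of total expectation,
E[X] = (1/2)·(15/4) + (1/2)·(7) = 43/8.

43/8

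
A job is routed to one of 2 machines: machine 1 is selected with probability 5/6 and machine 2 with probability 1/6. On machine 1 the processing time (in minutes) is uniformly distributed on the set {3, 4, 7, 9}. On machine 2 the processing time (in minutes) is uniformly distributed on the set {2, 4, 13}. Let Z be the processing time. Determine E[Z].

421/72

E[Z | machine 1] = (3+4+7+9)/4 = 23/4.
E[Z | machine 2] = (2+4+13)/3 = 19/3.
E[Z] = (5/6)·(23/4) + (1/6)·(19/3) = 421/72.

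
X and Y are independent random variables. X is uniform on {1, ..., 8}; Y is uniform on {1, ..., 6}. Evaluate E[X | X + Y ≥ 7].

P(X + Y ≥ 7) = 11/16.
Summing X·P(x,y) over outcomes with X + Y ≥ 7 gives 181/48.
E[X | X + Y ≥ 7] = (181/48) / (11/16) = 181/33.

181/33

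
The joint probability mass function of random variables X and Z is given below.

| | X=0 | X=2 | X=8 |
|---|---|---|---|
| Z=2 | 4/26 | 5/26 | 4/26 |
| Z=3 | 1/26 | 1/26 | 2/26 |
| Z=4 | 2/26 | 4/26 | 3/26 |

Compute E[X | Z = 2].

42/13

P(Z = 2) = 1/2.
Σ X·P over the event = 0·(4/26) + 2·(5/26) + 8·(4/26) = 21/13.
E[X | Z = 2] = (21/13) / (1/2) = 42/13.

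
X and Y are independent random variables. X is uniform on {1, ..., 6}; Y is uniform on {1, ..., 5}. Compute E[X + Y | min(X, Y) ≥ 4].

19/2

Outcomes with min(X, Y) ≥ 4: (4,4), (4,5), (5,4), (5,5), (6,4), (6,5), each with probability 1/30.
E[X + Y | min(X, Y) ≥ 4] = (8 + 9 + 9 + 10 + 10 + 11) / 6 = 19/2.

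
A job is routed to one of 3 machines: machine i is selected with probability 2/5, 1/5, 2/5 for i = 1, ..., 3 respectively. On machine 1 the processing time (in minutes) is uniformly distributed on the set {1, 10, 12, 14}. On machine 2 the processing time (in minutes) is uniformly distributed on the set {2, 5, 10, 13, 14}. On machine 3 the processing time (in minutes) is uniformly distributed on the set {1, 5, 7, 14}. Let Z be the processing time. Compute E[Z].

204/25

E[Z | machine 1] = (1+10+12+14)/4 = 37/4.
E[Z | machine 2] = (2+5+10+13+14)/5 = 44/5.
E[Z | machine 3] = (1+5+7+14)/4 = 27/4.
E[Z] = (2/5)·(37/4) + (1/5)·(44/5) + (2/5)·(27/4) = 204/25.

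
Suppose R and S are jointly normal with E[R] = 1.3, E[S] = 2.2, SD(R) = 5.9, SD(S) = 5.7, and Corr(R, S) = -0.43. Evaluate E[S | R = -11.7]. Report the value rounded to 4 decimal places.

7.6005

E[S | R=x] = μ_S + ρ(σ_S/σ_R)(x − μ_R) for jointly normal variables.
E[S | R=-11.7] = 2.2 + (-0.43)·(5.7/5.9)·(-11.7 − (1.3)) = 2.2 + (-0.41542)·(-13) = 7.6005.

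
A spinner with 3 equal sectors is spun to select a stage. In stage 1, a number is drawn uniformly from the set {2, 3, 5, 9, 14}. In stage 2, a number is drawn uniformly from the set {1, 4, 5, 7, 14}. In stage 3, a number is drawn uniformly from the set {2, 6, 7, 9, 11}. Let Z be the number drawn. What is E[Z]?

33/5

E[Z | stage 1] = (2+3+5+9+14)/5 = 33/5.
E[Z | stage 2] = (1+4+5+7+14)/5 = 31/5.
E[Z | stage 3] = (2+6+7+9+11)/5 = 7.
E[Z] = (1/3)·(33/5) + (1/3)·(31/5) + (1/3)·(7) = 33/5.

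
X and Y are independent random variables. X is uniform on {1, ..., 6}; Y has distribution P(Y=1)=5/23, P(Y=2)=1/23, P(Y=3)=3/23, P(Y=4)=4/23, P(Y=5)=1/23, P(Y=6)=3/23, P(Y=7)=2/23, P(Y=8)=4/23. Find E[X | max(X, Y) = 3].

P(max(X, Y) = 3) = 5/46.
Summing X·P(x,y) over outcomes with max(X, Y) = 3 gives 6/23.
E[X | max(X, Y) = 3] = (6/23) / (5/46) = 12/5.

12/5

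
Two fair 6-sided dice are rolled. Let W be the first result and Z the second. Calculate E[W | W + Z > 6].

13/3

P(W + Z > 6) = 7/12.
Summing W·P(x,y) over outcomes with W + Z > 6 gives 91/36.
E[W | W + Z > 6] = (91/36) / (7/12) = 13/3.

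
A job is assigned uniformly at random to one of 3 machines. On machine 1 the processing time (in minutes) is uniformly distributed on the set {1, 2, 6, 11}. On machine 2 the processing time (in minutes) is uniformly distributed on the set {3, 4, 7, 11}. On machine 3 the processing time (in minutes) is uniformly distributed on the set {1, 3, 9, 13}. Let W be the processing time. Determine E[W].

E[W | machine 1] = (1+2+6+11)/4 = 5.
E[W | machine 2] = (3+4+7+11)/4 = 25/4.
E[W | machine 3] = (1+3+9+13)/4 = 13/2.
E[W] = (1/3)·(5) + (1/3)·(25/4) + (1/3)·(13/2) = 71/12.

71/12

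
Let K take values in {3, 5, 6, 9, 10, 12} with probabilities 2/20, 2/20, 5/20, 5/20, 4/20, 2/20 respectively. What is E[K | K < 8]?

46/9

P(K < 8) = 9/20.
Σ over the event: 3·1/10 + 5·1/10 + 6·1/4 = 23/10.
E[K | K < 8] = (23/10) / (9/20) = 46/9.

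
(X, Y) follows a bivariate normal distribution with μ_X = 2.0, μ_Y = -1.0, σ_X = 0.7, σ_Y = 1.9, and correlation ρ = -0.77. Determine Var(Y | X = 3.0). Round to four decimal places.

The conditional variance in a bivariate normal is σ_Y²(1 − ρ²), independent of x.
Var(Y | X=3.0) = (1.9)²·(1 − (-0.77)²) = 3.61·0.4071 = 1.4696.

1.4696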